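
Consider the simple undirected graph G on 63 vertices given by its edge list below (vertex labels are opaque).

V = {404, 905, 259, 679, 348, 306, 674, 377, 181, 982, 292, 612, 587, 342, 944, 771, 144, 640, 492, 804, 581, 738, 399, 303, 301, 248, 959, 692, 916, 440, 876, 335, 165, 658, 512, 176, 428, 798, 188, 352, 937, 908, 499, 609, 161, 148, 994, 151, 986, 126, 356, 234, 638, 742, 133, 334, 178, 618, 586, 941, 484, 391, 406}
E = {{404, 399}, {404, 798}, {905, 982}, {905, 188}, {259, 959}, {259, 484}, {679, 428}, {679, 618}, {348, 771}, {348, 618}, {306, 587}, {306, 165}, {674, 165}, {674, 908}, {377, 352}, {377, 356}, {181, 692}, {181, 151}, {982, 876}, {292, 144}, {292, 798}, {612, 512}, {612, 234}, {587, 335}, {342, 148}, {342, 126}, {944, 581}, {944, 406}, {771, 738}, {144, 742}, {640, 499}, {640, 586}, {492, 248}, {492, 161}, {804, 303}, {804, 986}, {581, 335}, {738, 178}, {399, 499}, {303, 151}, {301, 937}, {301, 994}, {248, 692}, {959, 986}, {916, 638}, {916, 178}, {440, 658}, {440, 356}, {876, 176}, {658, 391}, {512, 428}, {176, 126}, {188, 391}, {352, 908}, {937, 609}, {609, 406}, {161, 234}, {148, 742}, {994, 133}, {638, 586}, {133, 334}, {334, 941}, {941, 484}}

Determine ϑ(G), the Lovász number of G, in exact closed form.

63*cos(pi/63)/(cos(pi/63) + 1)

N(916) = {638, 178}, |N(916)| = 2.
N(176) = {876, 126}, |N(176)| = 2.
Vertex 484 has 2 neighbors: 259, 941.
Vertex 377 has 2 neighbors: 352, 356.
deg(v) = 2 for all v (|V|=63); connected 2-regular on 63 ⇒ C_{63}.
The 32 distinct eigenvalues: [2.0, 1.9901, 1.9603, 1.9111, 1.843, 1.7564, 1.6525, 1.5321, 1.3965, 1.247, 1.0851, 0.9124, 0.7307, 0.5417, 0.3473, 0.1495, -0.0499, -0.2487, -0.445, -0.637, -0.8226, -1.0, -1.1675, -1.3234, -1.4661, -1.5943, -1.7066, -1.8019, -1.8794, -1.9382, -1.9777, -1.9975].
λ_max=2, λ_min=-2*cos(pi/63); ϑ = −63·λ_min/(λ_max−λ_min) = 63*cos(pi/63)/(cos(pi/63) + 1).
Numerically 31.48041.
Lovász sandwich 31 ≤ 63*cos(pi/63)/(cos(pi/63) + 1) ≤ 32: both strict.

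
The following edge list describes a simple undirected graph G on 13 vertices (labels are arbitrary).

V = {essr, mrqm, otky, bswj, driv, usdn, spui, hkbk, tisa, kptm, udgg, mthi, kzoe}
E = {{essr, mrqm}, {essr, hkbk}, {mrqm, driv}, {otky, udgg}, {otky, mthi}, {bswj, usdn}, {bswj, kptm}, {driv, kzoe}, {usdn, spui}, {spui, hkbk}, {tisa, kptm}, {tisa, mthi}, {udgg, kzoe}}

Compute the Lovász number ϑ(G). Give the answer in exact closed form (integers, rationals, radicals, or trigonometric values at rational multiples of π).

N(otky) = {udgg, mthi}, |N(otky)| = 2.
N(mthi) = {otky, tisa}, |N(mthi)| = 2.
Vertex driv has 2 neighbors: mrqm, kzoe.
N(kzoe) = {driv, udgg}, |N(kzoe)| = 2.
Every vertex has degree 2 (N=13); connected 2-regular on 13 ⇒ C_{13}.
spec(A) ≈ [2.0, 1.77091, 1.13613, 0.24107, -0.70921, -1.49702, -1.94188] (distinct, 5 d.p.).
Lovász (edge-transitive): ϑ = −13·(-2*cos(pi/13))/((2)−(-2*cos(pi/13))) = 13*cos(pi/13)/(cos(pi/13) + 1).
Numerically 6.4041686.
Lovász sandwich 6 ≤ 13*cos(pi/13)/(cos(pi/13) + 1) ≤ 7: both strict.

13*cos(pi/13)/(cos(pi/13) + 1)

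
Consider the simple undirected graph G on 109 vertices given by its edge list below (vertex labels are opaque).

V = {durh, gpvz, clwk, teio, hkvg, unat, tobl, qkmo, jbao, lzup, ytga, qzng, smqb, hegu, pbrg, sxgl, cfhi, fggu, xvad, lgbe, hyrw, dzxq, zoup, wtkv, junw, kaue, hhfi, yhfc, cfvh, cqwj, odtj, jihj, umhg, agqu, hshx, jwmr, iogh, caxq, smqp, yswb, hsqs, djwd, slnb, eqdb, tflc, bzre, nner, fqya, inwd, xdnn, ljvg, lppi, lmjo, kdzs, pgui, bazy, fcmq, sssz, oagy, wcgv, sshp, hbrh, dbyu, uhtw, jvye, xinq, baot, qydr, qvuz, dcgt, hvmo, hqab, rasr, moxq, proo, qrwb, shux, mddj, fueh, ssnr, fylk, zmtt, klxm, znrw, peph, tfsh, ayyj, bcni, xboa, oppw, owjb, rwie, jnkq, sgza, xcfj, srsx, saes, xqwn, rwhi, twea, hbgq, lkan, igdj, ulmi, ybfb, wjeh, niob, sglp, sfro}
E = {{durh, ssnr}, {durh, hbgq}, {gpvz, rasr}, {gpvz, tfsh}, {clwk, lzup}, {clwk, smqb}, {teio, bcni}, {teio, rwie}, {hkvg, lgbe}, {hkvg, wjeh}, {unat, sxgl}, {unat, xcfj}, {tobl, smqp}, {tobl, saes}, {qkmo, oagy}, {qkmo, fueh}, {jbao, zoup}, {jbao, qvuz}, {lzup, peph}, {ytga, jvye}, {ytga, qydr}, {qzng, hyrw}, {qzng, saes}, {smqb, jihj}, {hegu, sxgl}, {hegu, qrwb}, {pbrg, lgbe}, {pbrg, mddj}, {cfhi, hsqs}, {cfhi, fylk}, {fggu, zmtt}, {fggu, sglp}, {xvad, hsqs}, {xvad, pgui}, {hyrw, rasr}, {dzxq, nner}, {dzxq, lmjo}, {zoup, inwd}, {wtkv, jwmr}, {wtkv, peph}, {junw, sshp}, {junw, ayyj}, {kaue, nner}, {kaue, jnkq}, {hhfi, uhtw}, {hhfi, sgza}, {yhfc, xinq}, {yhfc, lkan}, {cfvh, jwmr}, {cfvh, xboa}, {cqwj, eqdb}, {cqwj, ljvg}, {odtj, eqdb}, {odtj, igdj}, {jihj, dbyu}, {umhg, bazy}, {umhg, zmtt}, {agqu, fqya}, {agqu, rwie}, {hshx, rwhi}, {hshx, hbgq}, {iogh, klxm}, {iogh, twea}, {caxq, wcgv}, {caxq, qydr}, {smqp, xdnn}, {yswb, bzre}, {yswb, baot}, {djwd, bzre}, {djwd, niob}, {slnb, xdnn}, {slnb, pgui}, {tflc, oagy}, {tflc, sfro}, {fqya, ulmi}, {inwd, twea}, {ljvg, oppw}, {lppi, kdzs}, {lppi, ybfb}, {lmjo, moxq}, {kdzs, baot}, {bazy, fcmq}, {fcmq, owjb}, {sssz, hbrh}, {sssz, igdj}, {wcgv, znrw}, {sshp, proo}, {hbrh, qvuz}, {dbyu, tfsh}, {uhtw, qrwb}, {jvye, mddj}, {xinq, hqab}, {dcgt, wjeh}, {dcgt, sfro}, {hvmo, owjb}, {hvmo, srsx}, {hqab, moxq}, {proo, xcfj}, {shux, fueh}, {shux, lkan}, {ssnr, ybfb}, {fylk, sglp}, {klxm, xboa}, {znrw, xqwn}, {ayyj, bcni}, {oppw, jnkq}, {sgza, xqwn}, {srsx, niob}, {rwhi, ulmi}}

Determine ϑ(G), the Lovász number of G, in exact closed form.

109*cos(pi/109)/(cos(pi/109) + 1)

N(hegu) = {sxgl, qrwb}, |N(hegu)| = 2.
Vertex fcmq has 2 neighbors: bazy, owjb.
Vertex ytga has 2 neighbors: jvye, qydr.
N(junw) = {sshp, ayyj}, |N(junw)| = 2.
Every vertex has degree 2 (N=109); the odd cycle C_{109}.
Distinct eigenvalues (to 3 d.p.): [2.0, 1.997, 1.987, 1.97, 1.947, 1.918, 1.882, 1.839, 1.791, 1.737, 1.677, 1.611, 1.54, 1.464, 1.383, 1.298, 1.208, 1.114, 1.017, 0.916, 0.812, 0.705, 0.596, 0.485, 0.372, 0.259, 0.144, 0.029, -0.086, -0.201, -0.316, -0.429, -0.541, -0.651, -0.759, -0.864, -0.967, -1.066, -1.162, -1.253, -1.341, -1.424, -1.503, -1.576, -1.645, -1.708, -1.765, -1.816, -1.861, -1.9, -1.933, -1.959, -1.979, -1.993, -1.999].
With N=109: ϑ(G) = 109·(-(-1)*2*cos(pi/109))/(2−(-2*cos(pi/109))) = 109*cos(pi/109)/(cos(pi/109) + 1).
Numerically 54.4887.
Sandwich: α(G)=54 ≤ ϑ(G)=109*cos(pi/109)/(cos(pi/109) + 1) ≤ χ(Ḡ)=55 (both strict).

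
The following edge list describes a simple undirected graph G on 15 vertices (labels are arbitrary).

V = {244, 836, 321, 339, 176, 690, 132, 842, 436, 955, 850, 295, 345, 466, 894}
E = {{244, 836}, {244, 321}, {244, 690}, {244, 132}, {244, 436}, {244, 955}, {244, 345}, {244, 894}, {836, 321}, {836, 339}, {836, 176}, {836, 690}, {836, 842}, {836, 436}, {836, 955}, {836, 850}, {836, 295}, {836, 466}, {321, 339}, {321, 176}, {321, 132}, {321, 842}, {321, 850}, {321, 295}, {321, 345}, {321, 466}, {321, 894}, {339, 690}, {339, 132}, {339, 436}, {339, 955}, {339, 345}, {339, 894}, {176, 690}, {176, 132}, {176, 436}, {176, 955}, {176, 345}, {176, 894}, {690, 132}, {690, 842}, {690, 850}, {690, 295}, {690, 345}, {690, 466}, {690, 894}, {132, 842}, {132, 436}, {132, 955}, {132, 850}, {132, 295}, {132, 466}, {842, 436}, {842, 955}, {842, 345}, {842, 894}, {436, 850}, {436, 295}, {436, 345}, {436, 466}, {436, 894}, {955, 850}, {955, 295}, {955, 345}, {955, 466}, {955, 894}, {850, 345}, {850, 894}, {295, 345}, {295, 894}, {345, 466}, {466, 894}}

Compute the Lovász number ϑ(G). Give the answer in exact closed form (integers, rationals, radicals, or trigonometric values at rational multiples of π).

7

deg(466) = 8; N(466) = {836, 321, 690, 132, 436, 955, 345, 894}.
N(690) = {244, 836, 339, 176, 132, 842, 850, 295, 345, 466, 894}, |N(690)| = 11.
Vertex 339 has 8 neighbors: 836, 321, 690, 132, 436, 955, 345, 894.
deg(295) = 8; N(295) = {836, 321, 690, 132, 436, 955, 345, 894}.
Complete 3-partite, parts [7, 4, 4]: perfect, ϑ = α = 7.
ϑ(G) ≈ 7.000000000.
α=7, χ(Ḡ)=7; ϑ=7 lies between (collapsed).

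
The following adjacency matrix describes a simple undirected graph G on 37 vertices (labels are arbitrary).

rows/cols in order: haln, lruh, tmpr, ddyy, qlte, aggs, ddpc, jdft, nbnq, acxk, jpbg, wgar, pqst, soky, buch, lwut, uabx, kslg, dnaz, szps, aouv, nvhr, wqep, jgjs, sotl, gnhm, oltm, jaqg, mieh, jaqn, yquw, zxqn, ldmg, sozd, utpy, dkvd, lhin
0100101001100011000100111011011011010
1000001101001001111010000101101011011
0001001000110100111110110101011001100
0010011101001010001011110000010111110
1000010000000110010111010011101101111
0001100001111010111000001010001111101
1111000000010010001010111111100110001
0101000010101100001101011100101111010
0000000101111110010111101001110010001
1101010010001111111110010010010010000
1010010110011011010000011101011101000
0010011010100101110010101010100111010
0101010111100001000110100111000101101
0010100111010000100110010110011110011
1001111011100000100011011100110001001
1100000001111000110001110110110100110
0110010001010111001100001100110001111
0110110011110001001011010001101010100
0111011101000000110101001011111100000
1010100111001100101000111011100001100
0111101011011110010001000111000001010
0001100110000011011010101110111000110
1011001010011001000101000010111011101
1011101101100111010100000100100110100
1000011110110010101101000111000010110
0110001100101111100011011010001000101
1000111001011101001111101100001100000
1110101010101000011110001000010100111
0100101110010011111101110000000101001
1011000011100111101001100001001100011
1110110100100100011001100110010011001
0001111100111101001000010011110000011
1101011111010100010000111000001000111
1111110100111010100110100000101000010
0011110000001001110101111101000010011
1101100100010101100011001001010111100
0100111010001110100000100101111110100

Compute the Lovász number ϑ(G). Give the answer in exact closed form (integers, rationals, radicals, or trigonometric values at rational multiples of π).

N(sotl) = {haln, aggs, ddpc, jdft, nbnq, jpbg, wgar, buch, uabx, dnaz, szps, nvhr, gnhm, oltm, jaqg, ldmg, utpy, dkvd}, |N(sotl)| = 18.
Vertex soky has 18 neighbors: tmpr, qlte, jdft, nbnq, acxk, wgar, uabx, szps, aouv, jgjs, gnhm, oltm, jaqn, yquw, zxqn, ldmg, dkvd, lhin.
deg(utpy) = 18; N(utpy) = {tmpr, ddyy, qlte, aggs, pqst, lwut, uabx, kslg, szps, nvhr, wqep, jgjs, sotl, gnhm, jaqg, ldmg, dkvd, lhin}.
N(nbnq) = {jdft, acxk, jpbg, wgar, pqst, soky, buch, kslg, szps, aouv, nvhr, wqep, sotl, jaqg, mieh, jaqn, ldmg, lhin}, |N(nbnq)| = 18.
Regular of degree 18 on 37 vertices: Paley(37): SR with (k,λ,μ)=(18,8,9).
Distinct eigenvalues (to 3 d.p.): [18.0, 2.541, -3.541].
Lovász: ϑ = −37(-sqrt(37)/2 - 1/2)/(18+-(-sqrt(37)/2 - 1/2)) = sqrt(37).
= 6.082763… (decimal).

sqrt(37)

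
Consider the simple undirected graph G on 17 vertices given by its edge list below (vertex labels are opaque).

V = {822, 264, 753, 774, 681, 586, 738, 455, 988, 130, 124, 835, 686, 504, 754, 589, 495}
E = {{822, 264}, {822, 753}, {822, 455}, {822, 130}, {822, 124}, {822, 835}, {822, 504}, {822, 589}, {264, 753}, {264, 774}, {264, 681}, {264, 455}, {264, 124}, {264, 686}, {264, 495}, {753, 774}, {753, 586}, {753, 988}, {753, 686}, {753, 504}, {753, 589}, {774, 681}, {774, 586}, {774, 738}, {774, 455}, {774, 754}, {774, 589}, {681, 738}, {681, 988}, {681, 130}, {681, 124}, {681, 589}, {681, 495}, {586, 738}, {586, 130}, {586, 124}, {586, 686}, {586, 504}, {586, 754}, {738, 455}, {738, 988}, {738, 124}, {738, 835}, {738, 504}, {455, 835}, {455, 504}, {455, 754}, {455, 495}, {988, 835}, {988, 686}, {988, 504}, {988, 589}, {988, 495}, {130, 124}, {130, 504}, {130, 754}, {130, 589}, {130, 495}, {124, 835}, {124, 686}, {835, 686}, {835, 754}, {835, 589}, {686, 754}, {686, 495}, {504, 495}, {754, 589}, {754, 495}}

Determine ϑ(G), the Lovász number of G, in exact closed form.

deg(681) = 8; N(681) = {264, 774, 738, 988, 130, 124, 589, 495}.
deg(589) = 8; N(589) = {822, 753, 774, 681, 988, 130, 835, 754}.
deg(264) = 8; N(264) = {822, 753, 774, 681, 455, 124, 686, 495}.
N(495) = {264, 681, 455, 988, 130, 686, 504, 754}, |N(495)| = 8.
Regular of degree 8 on 17 vertices: SR(17,8,3,4) — a Paley graph.
A has 3 distinct eigenvalues ≈ [8.0, 1.561553, -2.561553].
Lovász: ϑ = −17(-sqrt(17)/2 - 1/2)/(8+-(-sqrt(17)/2 - 1/2)) = sqrt(17).
Numerically 4.12310563.

sqrt(17)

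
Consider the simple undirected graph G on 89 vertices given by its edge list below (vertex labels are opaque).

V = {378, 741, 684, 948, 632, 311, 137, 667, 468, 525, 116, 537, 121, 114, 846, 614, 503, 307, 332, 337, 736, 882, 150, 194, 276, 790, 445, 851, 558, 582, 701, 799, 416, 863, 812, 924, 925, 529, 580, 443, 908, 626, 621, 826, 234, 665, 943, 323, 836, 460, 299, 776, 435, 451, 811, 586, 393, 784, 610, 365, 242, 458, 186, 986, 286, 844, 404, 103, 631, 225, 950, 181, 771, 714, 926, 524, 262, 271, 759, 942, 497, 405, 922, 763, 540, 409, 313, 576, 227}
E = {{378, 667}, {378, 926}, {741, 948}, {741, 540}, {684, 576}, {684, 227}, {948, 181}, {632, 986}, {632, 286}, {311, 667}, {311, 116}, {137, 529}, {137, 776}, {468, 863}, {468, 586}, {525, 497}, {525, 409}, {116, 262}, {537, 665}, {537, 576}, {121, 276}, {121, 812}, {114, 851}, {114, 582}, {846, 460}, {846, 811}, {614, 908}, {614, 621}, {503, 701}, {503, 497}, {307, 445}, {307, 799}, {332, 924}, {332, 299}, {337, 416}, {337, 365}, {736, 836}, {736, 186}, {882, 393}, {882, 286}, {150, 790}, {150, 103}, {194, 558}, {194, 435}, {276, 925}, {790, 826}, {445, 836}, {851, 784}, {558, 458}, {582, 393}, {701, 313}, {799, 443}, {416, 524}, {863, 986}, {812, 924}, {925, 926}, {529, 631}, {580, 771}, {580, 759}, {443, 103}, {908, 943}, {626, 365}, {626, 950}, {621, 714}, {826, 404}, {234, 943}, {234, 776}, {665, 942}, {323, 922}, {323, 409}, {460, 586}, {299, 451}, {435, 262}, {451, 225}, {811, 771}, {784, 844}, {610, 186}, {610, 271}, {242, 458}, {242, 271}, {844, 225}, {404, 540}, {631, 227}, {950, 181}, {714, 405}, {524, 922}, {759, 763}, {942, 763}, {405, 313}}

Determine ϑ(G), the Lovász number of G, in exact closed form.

89*cos(pi/89)/(cos(pi/89) + 1)

N(435) = {194, 262}, |N(435)| = 2.
Vertex 299 has 2 neighbors: 332, 451.
N(186) = {736, 610}, |N(186)| = 2.
deg(150) = 2; N(150) = {790, 103}.
Regular of degree 2 on 89 vertices: a single 89-cycle (edge-transitive).
The 45 distinct eigenvalues: [2.0, 1.995, 1.9801, 1.9553, 1.9208, 1.8767, 1.8232, 1.7607, 1.6894, 1.6097, 1.522, 1.4266, 1.3242, 1.2152, 1.1001, 0.9796, 0.8541, 0.7244, 0.5911, 0.4549, 0.3164, 0.1763, 0.0353, -0.1058, -0.2465, -0.3859, -0.5233, -0.6582, -0.7898, -0.9174, -1.0405, -1.1584, -1.2705, -1.3763, -1.4752, -1.5668, -1.6506, -1.7261, -1.7931, -1.8511, -1.8999, -1.9393, -1.9689, -1.9888, -1.9988].
Lovász: ϑ = −89(-2*cos(pi/89))/(2+-(-1)*2*cos(pi/89)) = 89*cos(pi/89)/(cos(pi/89) + 1).
= 44.4861… (decimal).
Sandwich: α(G)=44 ≤ ϑ(G)=89*cos(pi/89)/(cos(pi/89) + 1) ≤ χ(Ḡ)=45 (both strict).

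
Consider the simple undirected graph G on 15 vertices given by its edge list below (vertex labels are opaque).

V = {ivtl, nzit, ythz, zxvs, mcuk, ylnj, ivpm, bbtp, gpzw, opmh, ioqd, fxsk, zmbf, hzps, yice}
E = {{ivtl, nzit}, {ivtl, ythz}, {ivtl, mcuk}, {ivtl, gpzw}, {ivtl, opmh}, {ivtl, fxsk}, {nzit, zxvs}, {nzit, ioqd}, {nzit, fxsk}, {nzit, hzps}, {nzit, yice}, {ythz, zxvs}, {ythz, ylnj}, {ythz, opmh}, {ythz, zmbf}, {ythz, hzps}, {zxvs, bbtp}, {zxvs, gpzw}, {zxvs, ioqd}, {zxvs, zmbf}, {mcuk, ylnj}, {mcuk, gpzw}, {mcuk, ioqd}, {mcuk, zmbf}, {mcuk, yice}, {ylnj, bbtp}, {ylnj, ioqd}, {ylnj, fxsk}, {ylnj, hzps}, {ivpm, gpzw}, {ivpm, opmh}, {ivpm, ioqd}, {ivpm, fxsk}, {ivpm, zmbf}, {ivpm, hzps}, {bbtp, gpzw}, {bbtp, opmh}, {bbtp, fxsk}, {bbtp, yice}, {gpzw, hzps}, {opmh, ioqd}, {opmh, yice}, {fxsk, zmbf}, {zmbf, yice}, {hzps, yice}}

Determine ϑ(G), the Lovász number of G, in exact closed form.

5

N(bbtp) = {zxvs, ylnj, gpzw, opmh, fxsk, yice}, |N(bbtp)| = 6.
N(opmh) = {ivtl, ythz, ivpm, bbtp, ioqd, yice}, |N(opmh)| = 6.
N(nzit) = {ivtl, zxvs, ioqd, fxsk, hzps, yice}, |N(nzit)| = 6.
deg(ythz) = 6; N(ythz) = {ivtl, zxvs, ylnj, opmh, zmbf, hzps}.
Every vertex has degree 6 (N=15); Kneser K(6,2) on C(6,2)=15 vertices.
Distinct eigenvalues (to 3 d.p.): [6.0, 1.0, -3.0].
Lovász: ϑ = −15(-3)/(6+-1*(-3)) = 5.
ϑ(G) ≈ 5.0000.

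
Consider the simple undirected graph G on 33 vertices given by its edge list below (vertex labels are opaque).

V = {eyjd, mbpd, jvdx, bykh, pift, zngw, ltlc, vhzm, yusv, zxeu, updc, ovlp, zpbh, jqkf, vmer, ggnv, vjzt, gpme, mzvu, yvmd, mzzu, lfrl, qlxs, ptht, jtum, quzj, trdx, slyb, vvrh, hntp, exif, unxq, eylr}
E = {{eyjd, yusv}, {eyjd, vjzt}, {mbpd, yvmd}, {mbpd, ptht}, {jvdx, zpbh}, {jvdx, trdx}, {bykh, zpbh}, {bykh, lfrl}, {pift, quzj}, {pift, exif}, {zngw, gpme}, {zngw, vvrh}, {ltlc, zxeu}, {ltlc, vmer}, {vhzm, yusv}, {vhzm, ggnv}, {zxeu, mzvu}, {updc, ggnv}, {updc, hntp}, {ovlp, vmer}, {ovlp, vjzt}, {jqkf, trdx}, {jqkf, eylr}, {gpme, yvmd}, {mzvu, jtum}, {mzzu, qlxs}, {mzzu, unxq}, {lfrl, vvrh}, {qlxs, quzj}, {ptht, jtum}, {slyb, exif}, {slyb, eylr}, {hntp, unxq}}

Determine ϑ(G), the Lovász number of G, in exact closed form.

33*cos(pi/33)/(cos(pi/33) + 1)

Vertex slyb has 2 neighbors: exif, eylr.
deg(eyjd) = 2; N(eyjd) = {yusv, vjzt}.
deg(hntp) = 2; N(hntp) = {updc, unxq}.
N(zpbh) = {jvdx, bykh}, |N(zpbh)| = 2.
deg(v) = 2 for all v (|V|=33); connected 2-regular on 33 ⇒ C_{33}.
Distinct eigenvalues (to 5 d.p.): [2.0, 1.96386, 1.85674, 1.68251, 1.44747, 1.16011, 0.83083, 0.47152, 0.09516, -0.28463, -0.65414, -1.0, -1.30972, -1.57211, -1.77767, -1.91899, -1.99094].
Lovász (edge-transitive): ϑ = −33·(-2*cos(pi/33))/((2)−(-2*cos(pi/33))) = 33*cos(pi/33)/(cos(pi/33) + 1).
ϑ(G) ≈ 16.46256.
Check 16 ≤ 33*cos(pi/33)/(cos(pi/33) + 1) ≤ 17: both strict.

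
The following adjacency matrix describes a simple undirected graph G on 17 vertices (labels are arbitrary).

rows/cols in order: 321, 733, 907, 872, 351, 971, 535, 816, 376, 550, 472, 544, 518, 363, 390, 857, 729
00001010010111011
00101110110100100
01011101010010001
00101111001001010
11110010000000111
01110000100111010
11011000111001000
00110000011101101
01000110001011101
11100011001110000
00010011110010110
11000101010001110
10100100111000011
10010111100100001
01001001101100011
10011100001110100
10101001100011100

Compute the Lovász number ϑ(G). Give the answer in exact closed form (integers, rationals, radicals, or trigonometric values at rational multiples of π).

N(518) = {321, 907, 971, 376, 550, 472, 857, 729}, |N(518)| = 8.
deg(729) = 8; N(729) = {321, 907, 351, 816, 376, 518, 363, 390}.
Vertex 376 has 8 neighbors: 733, 971, 535, 472, 518, 363, 390, 729.
Vertex 544 has 8 neighbors: 321, 733, 971, 816, 550, 363, 390, 857.
17-vertex 8-regular graph: strongly regular (17,8,3,4).
spec(A) ≈ [8.0, 1.562, -2.562] (distinct, 3 d.p.).
ϑ = −N·λ_min/(λ_max−λ_min) = −17·(-sqrt(17)/2 - 1/2)/(8−(-sqrt(17)/2 - 1/2)) = sqrt(17).
Numerically 4.12310563.

sqrt(17)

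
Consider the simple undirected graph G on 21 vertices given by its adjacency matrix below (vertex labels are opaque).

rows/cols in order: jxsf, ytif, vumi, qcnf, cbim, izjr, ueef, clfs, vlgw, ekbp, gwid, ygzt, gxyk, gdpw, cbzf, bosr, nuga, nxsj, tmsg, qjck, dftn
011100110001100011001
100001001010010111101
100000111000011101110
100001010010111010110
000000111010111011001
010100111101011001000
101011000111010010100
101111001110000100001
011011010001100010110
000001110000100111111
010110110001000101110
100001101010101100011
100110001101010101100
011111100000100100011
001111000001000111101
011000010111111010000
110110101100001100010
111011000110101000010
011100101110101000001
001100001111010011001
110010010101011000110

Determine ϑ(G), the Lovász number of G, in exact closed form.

deg(jxsf) = 10; N(jxsf) = {ytif, vumi, qcnf, ueef, clfs, ygzt, gxyk, nuga, nxsj, dftn}.
deg(ueef) = 10; N(ueef) = {jxsf, vumi, cbim, izjr, ekbp, gwid, ygzt, gdpw, nuga, tmsg}.
N(nxsj) = {jxsf, ytif, vumi, cbim, izjr, ekbp, gwid, gxyk, cbzf, qjck}, |N(nxsj)| = 10.
Vertex vlgw has 10 neighbors: ytif, vumi, cbim, izjr, clfs, ygzt, gxyk, nuga, tmsg, qjck.
21-vertex 10-regular graph: Kneser K(7,2) on C(7,2)=21 vertices.
The 3 distinct eigenvalues: [10.0, 1.0, -4.0].
With N=21: ϑ(G) = 21·(-1*(-4))/(10−(-4)) = 6.
ϑ(G) ≈ 6.00000.

6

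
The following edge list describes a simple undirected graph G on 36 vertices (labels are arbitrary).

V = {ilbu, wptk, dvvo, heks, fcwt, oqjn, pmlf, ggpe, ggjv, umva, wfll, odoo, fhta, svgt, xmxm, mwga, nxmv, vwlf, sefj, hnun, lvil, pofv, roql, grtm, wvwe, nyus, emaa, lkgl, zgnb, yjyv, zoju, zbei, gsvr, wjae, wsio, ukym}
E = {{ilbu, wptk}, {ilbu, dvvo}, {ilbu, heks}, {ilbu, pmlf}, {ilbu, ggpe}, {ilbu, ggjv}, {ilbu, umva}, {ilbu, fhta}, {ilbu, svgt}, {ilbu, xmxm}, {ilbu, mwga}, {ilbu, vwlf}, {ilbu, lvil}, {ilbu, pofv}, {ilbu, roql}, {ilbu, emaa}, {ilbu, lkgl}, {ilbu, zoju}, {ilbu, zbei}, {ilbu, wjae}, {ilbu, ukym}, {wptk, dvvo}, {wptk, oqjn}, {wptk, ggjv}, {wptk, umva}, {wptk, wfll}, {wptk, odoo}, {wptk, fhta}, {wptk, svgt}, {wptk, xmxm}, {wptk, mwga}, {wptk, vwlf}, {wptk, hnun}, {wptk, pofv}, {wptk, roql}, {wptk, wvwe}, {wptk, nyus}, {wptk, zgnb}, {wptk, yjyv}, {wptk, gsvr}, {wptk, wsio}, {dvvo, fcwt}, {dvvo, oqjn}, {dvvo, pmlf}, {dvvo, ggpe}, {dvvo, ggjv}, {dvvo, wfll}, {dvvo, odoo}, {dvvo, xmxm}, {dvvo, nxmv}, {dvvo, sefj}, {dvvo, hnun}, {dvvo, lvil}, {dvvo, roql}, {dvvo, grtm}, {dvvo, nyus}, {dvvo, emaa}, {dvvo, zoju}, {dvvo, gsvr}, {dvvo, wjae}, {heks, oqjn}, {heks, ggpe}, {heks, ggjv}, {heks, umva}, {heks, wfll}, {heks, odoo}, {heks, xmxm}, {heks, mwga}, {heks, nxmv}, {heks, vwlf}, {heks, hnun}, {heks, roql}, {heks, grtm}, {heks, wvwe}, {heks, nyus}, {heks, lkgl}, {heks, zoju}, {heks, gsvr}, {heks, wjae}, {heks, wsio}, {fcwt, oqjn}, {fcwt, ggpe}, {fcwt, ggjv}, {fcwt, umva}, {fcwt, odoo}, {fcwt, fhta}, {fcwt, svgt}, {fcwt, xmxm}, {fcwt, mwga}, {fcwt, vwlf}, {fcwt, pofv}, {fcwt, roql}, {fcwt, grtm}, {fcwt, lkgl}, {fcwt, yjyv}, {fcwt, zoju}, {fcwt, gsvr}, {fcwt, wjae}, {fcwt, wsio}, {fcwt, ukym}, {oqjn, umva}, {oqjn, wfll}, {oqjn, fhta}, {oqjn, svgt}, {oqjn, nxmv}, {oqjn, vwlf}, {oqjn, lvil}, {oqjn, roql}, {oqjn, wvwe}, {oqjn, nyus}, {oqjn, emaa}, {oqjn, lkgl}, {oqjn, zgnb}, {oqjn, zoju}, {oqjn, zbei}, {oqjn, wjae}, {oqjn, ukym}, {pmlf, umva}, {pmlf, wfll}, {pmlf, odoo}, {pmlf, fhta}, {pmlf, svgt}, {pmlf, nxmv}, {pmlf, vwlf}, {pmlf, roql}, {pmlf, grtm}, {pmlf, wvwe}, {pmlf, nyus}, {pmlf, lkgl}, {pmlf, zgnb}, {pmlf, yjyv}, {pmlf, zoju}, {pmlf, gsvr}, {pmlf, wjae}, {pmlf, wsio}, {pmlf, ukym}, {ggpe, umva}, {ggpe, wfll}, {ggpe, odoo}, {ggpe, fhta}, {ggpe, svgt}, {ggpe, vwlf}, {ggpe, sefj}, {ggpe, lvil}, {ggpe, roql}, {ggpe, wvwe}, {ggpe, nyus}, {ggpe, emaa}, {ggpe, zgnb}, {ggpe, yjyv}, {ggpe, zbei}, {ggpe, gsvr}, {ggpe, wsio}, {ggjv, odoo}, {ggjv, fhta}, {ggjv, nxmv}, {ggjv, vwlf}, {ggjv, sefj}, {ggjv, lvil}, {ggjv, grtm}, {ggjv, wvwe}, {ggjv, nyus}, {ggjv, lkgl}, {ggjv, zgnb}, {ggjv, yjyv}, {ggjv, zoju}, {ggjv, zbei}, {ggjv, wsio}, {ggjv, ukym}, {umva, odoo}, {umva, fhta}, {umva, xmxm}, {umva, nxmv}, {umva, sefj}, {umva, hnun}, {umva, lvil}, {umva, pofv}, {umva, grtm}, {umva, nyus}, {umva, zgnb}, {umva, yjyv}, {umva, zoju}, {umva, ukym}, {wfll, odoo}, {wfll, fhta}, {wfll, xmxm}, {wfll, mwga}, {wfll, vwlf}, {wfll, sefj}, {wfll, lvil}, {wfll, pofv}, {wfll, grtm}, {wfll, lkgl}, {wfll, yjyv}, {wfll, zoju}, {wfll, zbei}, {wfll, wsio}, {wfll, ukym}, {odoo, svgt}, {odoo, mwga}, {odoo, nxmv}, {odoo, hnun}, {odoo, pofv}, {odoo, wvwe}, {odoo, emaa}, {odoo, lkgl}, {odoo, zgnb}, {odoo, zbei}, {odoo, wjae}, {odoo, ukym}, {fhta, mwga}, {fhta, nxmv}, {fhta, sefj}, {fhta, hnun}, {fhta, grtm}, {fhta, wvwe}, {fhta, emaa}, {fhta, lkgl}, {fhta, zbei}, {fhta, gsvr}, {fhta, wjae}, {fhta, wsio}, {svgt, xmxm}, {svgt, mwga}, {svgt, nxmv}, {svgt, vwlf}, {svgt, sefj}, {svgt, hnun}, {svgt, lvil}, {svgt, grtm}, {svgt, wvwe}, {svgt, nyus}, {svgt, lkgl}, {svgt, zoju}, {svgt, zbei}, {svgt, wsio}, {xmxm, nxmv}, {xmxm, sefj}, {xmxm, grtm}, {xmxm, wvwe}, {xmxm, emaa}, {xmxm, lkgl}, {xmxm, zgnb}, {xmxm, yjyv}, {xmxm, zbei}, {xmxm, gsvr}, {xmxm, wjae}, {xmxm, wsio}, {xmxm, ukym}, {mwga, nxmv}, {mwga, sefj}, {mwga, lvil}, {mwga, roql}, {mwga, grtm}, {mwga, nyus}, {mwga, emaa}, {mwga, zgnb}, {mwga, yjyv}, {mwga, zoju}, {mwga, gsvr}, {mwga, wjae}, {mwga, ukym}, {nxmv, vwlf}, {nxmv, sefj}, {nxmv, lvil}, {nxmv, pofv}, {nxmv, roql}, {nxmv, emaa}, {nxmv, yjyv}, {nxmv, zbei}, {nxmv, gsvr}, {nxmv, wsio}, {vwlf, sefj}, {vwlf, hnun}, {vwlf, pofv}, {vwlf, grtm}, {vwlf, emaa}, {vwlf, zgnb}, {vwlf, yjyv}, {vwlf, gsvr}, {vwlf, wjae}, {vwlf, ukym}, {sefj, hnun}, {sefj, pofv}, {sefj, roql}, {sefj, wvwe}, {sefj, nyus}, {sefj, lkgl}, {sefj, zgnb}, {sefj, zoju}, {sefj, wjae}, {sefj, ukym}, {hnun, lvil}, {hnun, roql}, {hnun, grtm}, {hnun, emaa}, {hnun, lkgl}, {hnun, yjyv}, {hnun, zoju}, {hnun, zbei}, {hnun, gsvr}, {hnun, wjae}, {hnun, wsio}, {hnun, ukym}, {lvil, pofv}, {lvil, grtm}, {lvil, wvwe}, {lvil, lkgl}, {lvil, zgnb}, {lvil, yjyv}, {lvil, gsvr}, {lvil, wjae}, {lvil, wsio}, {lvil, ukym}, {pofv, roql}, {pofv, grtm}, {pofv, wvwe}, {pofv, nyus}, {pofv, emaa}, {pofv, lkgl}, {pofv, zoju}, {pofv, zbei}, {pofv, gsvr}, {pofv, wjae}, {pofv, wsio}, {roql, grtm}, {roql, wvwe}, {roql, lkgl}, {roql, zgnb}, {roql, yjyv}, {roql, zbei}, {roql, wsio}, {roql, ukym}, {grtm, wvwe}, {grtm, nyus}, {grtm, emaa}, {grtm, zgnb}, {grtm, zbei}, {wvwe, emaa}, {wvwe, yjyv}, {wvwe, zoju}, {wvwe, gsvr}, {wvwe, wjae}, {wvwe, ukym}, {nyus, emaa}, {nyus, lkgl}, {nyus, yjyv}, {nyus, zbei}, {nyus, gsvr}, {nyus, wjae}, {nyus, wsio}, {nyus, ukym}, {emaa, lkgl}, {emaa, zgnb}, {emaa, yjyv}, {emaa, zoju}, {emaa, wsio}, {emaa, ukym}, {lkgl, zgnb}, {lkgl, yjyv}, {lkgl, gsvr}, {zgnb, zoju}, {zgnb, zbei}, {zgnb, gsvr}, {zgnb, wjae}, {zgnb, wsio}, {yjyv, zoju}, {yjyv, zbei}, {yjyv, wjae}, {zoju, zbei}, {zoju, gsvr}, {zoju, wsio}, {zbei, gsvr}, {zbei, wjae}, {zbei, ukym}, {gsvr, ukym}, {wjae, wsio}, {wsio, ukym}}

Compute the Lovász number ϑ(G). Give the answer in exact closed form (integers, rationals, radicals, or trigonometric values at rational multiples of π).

8

Vertex zoju has 21 neighbors: ilbu, dvvo, heks, fcwt, oqjn, pmlf, ggjv, umva, wfll, svgt, mwga, sefj, hnun, pofv, wvwe, emaa, zgnb, yjyv, zbei, gsvr, wsio.
deg(sefj) = 21; N(sefj) = {dvvo, ggpe, ggjv, umva, wfll, fhta, svgt, xmxm, mwga, nxmv, vwlf, hnun, pofv, roql, wvwe, nyus, lkgl, zgnb, zoju, wjae, ukym}.
N(mwga) = {ilbu, wptk, heks, fcwt, wfll, odoo, fhta, svgt, nxmv, sefj, lvil, roql, grtm, nyus, emaa, zgnb, yjyv, zoju, gsvr, wjae, ukym}, |N(mwga)| = 21.
Vertex wjae has 21 neighbors: ilbu, dvvo, heks, fcwt, oqjn, pmlf, odoo, fhta, xmxm, mwga, vwlf, sefj, hnun, lvil, pofv, wvwe, nyus, zgnb, yjyv, zbei, wsio.
Every vertex has degree 21 (N=36); Kneser-type, 2-subsets of [9].
spec(A) ≈ [21.0, 1.0, -6.0] (distinct, 3 d.p.).
Lovász (edge-transitive): ϑ = −36·(-6)/((21)−(-6)) = 8.
≈ 8.0000 (to 4 d.p.).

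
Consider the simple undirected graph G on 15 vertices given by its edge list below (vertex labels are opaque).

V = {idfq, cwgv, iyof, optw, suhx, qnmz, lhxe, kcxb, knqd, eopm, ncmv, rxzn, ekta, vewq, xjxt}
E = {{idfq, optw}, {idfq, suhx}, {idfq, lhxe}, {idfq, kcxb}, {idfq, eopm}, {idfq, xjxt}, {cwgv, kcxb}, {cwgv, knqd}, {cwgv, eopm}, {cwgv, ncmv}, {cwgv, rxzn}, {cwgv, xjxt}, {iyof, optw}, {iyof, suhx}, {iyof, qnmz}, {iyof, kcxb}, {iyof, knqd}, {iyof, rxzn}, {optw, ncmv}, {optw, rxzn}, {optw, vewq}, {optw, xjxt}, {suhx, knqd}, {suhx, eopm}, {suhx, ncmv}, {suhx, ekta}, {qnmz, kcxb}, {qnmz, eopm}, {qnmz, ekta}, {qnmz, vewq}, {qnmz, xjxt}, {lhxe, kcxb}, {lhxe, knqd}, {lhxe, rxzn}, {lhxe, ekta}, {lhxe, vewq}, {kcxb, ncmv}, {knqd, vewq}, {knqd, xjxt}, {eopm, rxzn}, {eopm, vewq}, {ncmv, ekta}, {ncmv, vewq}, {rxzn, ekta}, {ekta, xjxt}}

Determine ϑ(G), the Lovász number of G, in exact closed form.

deg(cwgv) = 6; N(cwgv) = {kcxb, knqd, eopm, ncmv, rxzn, xjxt}.
deg(rxzn) = 6; N(rxzn) = {cwgv, iyof, optw, lhxe, eopm, ekta}.
deg(eopm) = 6; N(eopm) = {idfq, cwgv, suhx, qnmz, rxzn, vewq}.
N(suhx) = {idfq, iyof, knqd, eopm, ncmv, ekta}, |N(suhx)| = 6.
deg(v) = 6 for all v (|V|=15); Kneser-type, 2-subsets of [6].
The 3 distinct eigenvalues: [6.0, 1.0, -3.0].
With N=15: ϑ(G) = 15·(-1*(-3))/(6−(-3)) = 5.
Numerically 5.0000000.

5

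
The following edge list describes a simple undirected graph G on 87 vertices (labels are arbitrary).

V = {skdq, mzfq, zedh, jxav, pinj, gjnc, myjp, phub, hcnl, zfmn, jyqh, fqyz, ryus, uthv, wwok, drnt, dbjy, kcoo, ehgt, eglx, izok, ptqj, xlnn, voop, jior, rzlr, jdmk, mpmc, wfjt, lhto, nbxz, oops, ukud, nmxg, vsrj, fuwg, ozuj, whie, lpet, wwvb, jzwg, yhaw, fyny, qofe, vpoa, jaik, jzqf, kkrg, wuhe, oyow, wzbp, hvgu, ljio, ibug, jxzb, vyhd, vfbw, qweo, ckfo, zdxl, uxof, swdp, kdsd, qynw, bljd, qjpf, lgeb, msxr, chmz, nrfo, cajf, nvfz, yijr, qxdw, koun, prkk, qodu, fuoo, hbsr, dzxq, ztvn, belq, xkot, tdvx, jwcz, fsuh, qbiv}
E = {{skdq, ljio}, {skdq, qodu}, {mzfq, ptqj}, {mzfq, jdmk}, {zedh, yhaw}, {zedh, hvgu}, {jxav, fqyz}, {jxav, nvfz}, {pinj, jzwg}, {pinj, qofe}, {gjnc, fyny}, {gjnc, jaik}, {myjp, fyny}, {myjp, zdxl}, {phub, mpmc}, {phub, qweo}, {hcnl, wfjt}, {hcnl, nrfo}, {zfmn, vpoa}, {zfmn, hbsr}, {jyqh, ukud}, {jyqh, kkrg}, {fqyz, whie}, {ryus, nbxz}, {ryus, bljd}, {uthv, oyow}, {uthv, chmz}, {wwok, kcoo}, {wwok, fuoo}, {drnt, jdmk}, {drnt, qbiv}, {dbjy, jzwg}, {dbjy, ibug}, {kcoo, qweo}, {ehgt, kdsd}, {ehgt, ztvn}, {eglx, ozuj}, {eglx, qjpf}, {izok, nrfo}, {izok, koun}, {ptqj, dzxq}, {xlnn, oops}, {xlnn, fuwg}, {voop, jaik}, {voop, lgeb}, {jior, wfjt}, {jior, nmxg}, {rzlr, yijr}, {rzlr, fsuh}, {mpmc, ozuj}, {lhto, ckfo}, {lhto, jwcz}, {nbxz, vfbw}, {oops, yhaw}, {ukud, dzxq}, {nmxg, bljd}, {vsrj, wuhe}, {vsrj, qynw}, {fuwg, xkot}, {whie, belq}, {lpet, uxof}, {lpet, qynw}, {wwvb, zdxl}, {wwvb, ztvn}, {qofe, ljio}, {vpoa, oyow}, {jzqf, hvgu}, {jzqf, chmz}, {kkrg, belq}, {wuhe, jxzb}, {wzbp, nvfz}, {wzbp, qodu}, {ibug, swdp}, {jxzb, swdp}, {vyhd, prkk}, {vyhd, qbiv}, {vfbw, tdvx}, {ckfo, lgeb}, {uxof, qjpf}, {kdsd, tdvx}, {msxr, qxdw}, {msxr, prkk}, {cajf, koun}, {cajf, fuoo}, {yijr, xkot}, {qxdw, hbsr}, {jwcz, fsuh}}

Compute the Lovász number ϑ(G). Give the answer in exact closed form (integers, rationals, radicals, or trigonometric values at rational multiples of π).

Vertex koun has 2 neighbors: izok, cajf.
Vertex swdp has 2 neighbors: ibug, jxzb.
N(bljd) = {ryus, nmxg}, |N(bljd)| = 2.
N(vpoa) = {zfmn, oyow}, |N(vpoa)| = 2.
2-regular, N=87; connected 2-regular on 87 ⇒ C_{87}.
Distinct eigenvalues (to 4 d.p.): [2.0, 1.9948, 1.9792, 1.9532, 1.9171, 1.871, 1.8152, 1.7498, 1.6754, 1.5922, 1.5007, 1.4014, 1.2948, 1.1814, 1.0619, 0.9368, 0.8069, 0.6727, 0.5351, 0.3946, 0.2521, 0.1083, -0.0361, -0.1803, -0.3236, -0.4651, -0.6043, -0.7403, -0.8724, -1.0, -1.1224, -1.2389, -1.349, -1.452, -1.5475, -1.6348, -1.7137, -1.7836, -1.8443, -1.8953, -1.9364, -1.9675, -1.9883, -1.9987].
ϑ = −N·λ_min/(λ_max−λ_min) = −87·(-2*cos(pi/87))/(2−(-2*cos(pi/87))) = 87*cos(pi/87)/(cos(pi/87) + 1).
= 43.48581645… (decimal).
Sandwich: α(G)=43 ≤ ϑ(G)=87*cos(pi/87)/(cos(pi/87) + 1) ≤ χ(Ḡ)=44 (both strict).

87*cos(pi/87)/(cos(pi/87) + 1)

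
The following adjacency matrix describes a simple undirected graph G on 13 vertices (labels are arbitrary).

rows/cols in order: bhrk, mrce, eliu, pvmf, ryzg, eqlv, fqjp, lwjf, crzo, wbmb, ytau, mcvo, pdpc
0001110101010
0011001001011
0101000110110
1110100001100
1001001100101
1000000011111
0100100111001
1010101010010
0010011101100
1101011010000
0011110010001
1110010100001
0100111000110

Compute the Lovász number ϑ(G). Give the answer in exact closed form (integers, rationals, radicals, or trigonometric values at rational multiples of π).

Vertex wbmb has 6 neighbors: bhrk, mrce, pvmf, eqlv, fqjp, crzo.
N(pvmf) = {bhrk, mrce, eliu, ryzg, wbmb, ytau}, |N(pvmf)| = 6.
deg(bhrk) = 6; N(bhrk) = {pvmf, ryzg, eqlv, lwjf, wbmb, mcvo}.
N(eqlv) = {bhrk, crzo, wbmb, ytau, mcvo, pdpc}, |N(eqlv)| = 6.
deg(v) = 6 for all v (|V|=13); strongly regular (13,6,2,3).
A has 3 distinct eigenvalues ≈ [6.0, 1.303, -2.303].
Lovász: ϑ = −13(-sqrt(13)/2 - 1/2)/(6+-(-sqrt(13)/2 - 1/2)) = sqrt(13).
ϑ(G) ≈ 3.60555.

sqrt(13)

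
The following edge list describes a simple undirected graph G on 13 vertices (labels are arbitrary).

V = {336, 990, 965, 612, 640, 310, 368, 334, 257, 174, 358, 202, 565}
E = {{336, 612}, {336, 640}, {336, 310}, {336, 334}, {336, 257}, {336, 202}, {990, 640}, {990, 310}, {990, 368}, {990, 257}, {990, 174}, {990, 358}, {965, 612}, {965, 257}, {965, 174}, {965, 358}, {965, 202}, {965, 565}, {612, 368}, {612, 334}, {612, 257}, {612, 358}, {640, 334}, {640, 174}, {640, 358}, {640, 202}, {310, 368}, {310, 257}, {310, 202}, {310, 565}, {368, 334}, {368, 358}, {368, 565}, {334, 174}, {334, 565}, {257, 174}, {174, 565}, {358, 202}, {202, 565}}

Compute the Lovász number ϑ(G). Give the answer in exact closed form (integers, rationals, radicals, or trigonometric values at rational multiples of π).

Vertex 368 has 6 neighbors: 990, 612, 310, 334, 358, 565.
deg(990) = 6; N(990) = {640, 310, 368, 257, 174, 358}.
deg(310) = 6; N(310) = {336, 990, 368, 257, 202, 565}.
N(202) = {336, 965, 640, 310, 358, 565}, |N(202)| = 6.
deg(v) = 6 for all v (|V|=13); strongly regular (13,6,2,3).
A has 3 distinct eigenvalues ≈ [6.0, 1.303, -2.303].
Lovász: ϑ = −13(-sqrt(13)/2 - 1/2)/(6+-(-sqrt(13)/2 - 1/2)) = sqrt(13).
≈ 3.605551275 (to 9 d.p.).

sqrt(13)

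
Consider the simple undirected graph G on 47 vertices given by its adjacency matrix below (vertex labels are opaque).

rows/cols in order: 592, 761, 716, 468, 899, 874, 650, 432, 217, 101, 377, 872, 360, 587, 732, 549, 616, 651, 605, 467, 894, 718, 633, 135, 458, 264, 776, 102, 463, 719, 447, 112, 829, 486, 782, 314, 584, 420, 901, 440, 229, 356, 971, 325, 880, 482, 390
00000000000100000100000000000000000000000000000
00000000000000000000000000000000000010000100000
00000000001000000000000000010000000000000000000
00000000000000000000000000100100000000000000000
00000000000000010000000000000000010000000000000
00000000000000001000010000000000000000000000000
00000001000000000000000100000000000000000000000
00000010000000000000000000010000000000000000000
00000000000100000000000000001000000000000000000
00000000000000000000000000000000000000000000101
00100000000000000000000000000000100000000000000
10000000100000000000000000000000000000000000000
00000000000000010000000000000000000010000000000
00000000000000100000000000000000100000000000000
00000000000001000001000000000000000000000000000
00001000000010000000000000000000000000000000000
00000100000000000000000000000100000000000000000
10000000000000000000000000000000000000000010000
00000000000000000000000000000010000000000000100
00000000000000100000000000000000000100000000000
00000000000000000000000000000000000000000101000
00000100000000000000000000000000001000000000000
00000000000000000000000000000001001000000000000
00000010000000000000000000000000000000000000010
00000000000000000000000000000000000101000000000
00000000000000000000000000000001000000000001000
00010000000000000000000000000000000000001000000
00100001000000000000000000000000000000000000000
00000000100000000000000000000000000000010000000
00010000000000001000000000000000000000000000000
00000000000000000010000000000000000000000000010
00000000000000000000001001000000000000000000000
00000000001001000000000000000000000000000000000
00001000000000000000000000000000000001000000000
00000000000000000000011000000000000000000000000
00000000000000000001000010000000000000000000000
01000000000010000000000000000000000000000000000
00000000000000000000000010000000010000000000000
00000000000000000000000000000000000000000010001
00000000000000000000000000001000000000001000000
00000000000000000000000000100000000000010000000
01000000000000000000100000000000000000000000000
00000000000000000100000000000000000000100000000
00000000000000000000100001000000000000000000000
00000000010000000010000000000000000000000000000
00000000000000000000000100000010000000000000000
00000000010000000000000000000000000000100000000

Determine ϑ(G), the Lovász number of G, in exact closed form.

Vertex 463 has 2 neighbors: 217, 440.
N(447) = {605, 482}, |N(447)| = 2.
deg(718) = 2; N(718) = {874, 782}.
deg(732) = 2; N(732) = {587, 467}.
Regular of degree 2 on 47 vertices: this is C_{47}, the 47-cycle.
The 24 distinct eigenvalues: [2.0, 1.9822, 1.9289, 1.8413, 1.7208, 1.5696, 1.3904, 1.1864, 0.9612, 0.7188, 0.4636, 0.2002, -0.0668, -0.3327, -0.5926, -0.8419, -1.0762, -1.2913, -1.4833, -1.6489, -1.785, -1.8893, -1.9599, -1.9955].
Lovász: ϑ = −47(-2*cos(pi/47))/(2+-(-1)*2*cos(pi/47)) = 47*cos(pi/47)/(cos(pi/47) + 1).
≈ 23.47373 (to 5 d.p.).
23 ≤ 47*cos(pi/47)/(cos(pi/47) + 1) ≤ 24: both strict.

47*cos(pi/47)/(cos(pi/47) + 1)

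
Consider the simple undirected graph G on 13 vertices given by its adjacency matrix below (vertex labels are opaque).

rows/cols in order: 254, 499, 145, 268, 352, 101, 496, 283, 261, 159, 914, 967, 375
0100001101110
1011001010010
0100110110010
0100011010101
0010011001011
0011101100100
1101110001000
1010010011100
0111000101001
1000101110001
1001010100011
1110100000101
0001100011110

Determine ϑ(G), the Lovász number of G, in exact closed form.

sqrt(13)

deg(254) = 6; N(254) = {499, 496, 283, 159, 914, 967}.
deg(375) = 6; N(375) = {268, 352, 261, 159, 914, 967}.
N(914) = {254, 268, 101, 283, 967, 375}, |N(914)| = 6.
deg(268) = 6; N(268) = {499, 101, 496, 261, 914, 375}.
6-regular, N=13; strongly regular (13,6,2,3).
Distinct eigenvalues (to 6 d.p.): [6.0, 1.302776, -2.302776].
With N=13: ϑ(G) = 13·(-(-sqrt(13)/2 - 1/2))/(6−(-sqrt(13)/2 - 1/2)) = sqrt(13).
= 3.605551275… (decimal).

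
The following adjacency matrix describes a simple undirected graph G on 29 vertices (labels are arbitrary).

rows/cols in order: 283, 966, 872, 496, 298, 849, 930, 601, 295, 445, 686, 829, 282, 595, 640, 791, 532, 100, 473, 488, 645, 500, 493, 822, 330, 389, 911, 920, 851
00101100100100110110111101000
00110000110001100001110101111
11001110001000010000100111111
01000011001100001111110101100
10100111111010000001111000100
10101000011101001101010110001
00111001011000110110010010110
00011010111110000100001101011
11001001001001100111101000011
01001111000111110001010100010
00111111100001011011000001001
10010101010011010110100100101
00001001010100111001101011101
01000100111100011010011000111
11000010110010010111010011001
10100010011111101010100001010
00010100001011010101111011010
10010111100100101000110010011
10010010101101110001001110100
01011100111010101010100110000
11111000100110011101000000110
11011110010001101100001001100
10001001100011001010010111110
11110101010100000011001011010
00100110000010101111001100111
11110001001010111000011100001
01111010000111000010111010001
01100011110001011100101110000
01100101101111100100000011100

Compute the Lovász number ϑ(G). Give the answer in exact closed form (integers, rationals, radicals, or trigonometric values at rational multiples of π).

deg(601) = 14; N(601) = {496, 298, 930, 295, 445, 686, 829, 282, 100, 493, 822, 389, 920, 851}.
Vertex 966 has 14 neighbors: 872, 496, 295, 445, 595, 640, 488, 645, 500, 822, 389, 911, 920, 851.
Vertex 532 has 14 neighbors: 496, 849, 686, 282, 595, 791, 100, 488, 645, 500, 493, 330, 389, 920.
deg(791) = 14; N(791) = {283, 872, 930, 445, 686, 829, 282, 595, 640, 532, 473, 645, 389, 920}.
Every vertex has degree 14 (N=29); SR(29,14,6,7) — a Paley graph.
A has 3 distinct eigenvalues ≈ [14.0, 2.193, -3.193].
−29·(-sqrt(29)/2 - 1/2) / ((14)−(-sqrt(29)/2 - 1/2)) = sqrt(29) = ϑ(G).
= 5.38516481… (decimal).

sqrt(29)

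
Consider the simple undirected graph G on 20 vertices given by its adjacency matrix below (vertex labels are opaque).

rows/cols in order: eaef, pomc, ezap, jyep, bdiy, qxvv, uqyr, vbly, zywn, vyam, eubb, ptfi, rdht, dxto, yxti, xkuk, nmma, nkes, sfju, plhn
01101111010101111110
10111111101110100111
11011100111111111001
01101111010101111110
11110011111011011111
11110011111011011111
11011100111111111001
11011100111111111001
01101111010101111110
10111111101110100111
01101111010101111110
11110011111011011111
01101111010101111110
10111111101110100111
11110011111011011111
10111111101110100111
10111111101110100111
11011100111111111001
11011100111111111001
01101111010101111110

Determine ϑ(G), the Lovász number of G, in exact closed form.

6

N(plhn) = {pomc, ezap, bdiy, qxvv, uqyr, vbly, vyam, ptfi, dxto, yxti, xkuk, nmma, nkes, sfju}, |N(plhn)| = 14.
N(zywn) = {pomc, ezap, bdiy, qxvv, uqyr, vbly, vyam, ptfi, dxto, yxti, xkuk, nmma, nkes, sfju}, |N(zywn)| = 14.
N(qxvv) = {eaef, pomc, ezap, jyep, uqyr, vbly, zywn, vyam, eubb, rdht, dxto, xkuk, nmma, nkes, sfju, plhn}, |N(qxvv)| = 16.
N(eaef) = {pomc, ezap, bdiy, qxvv, uqyr, vbly, vyam, ptfi, dxto, yxti, xkuk, nmma, nkes, sfju}, |N(eaef)| = 14.
Complete multipartite on [6, 5, 5, 4]: sandwich collapses at ϑ=6.
Numerically 6.0000.
Lovász sandwich 6 ≤ 6 ≤ 6: collapsed.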